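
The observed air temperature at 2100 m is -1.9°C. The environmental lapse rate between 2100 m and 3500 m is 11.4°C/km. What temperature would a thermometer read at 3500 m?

Environmental to 3500 m: -11.4 × 1.4 km = -15.96°C, so T = -17.86°C.

-17.86°C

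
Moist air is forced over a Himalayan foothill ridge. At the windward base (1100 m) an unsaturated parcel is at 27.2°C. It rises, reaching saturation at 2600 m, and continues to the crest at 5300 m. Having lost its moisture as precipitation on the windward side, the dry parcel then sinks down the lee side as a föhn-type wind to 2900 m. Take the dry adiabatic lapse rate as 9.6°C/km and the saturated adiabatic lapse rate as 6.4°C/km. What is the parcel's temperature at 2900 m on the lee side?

1100 → 2600 m (dry, 9.6°C/km): ΔT = -9.6 × 1.5 = -14.4°C → T = 12.8°C
2600 → 5300 m (saturated, 6.4°C/km): ΔT = -6.4 × 2.7 = -17.28°C → T = -4.48°C
5300 → 2900 m (dry descent, 9.6°C/km): ΔT = +9.6 × 2.4 = +23.04°C → T = 18.56°C

18.56°C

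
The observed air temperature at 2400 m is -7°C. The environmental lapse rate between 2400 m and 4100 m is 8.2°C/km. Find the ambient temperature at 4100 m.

From 2400 m to 4100 m (environmental): cools by 8.2 × 1.7 = 13.94°C, giving -20.94°C.

-20.94°C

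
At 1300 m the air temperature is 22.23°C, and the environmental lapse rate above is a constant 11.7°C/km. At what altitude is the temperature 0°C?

3200 m

Height above start = (22.23 − 0) / 11.7 = 1.9 km
Altitude = 1300 m + 1900 m = 3200 m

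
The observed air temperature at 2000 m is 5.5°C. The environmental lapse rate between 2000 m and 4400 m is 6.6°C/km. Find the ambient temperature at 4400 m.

-10.34°C

2000–4400 m, environmental: Δz = 2.4 km ⇒ ΔT = -15.84°C; T = -10.34°C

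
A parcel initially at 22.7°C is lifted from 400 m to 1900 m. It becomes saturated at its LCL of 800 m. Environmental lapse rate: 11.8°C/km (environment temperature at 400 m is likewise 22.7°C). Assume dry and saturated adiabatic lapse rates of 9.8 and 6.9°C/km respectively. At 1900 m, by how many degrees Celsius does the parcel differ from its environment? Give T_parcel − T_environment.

+6.19°C (parcel warmer than environment)

Parcel:
  Dry to 800 m: -9.8 × 0.4 km = -3.92°C, so T = 18.78°C.
  Saturated to 1900 m: -6.9 × 1.1 km = -7.59°C, so T = 11.19°C.
Environment:
  Environment to 1900 m: -11.8 × 1.5 km = -17.7°C, so T = 5°C.
T_parcel − T_env = 11.19 − 5 = +6.19°C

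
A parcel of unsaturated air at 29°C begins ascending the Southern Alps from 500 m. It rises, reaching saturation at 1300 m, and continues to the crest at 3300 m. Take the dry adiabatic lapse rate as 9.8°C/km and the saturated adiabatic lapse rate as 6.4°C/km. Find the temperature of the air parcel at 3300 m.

500–1300 m, dry: Δz = 0.8 km ⇒ ΔT = -7.84°C; T = 21.16°C
1300–3300 m, saturated: Δz = 2 km ⇒ ΔT = -12.8°C; T = 8.36°C

8.36°C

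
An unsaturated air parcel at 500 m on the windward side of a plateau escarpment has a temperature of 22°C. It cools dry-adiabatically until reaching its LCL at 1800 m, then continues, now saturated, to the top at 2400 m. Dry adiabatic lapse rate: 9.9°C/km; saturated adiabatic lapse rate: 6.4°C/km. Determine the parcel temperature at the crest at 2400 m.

5.29°C

From 500 m to 1800 m (dry): cools by 9.9 × 1.3 = 12.87°C, giving 9.13°C.
From 1800 m to 2400 m (saturated): cools by 6.4 × 0.6 = 3.84°C, giving 5.29°C.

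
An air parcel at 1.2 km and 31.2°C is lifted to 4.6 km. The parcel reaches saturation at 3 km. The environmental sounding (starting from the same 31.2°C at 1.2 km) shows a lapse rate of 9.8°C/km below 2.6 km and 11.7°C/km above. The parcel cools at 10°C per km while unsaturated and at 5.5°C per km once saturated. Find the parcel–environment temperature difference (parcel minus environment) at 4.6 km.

Parcel:
  From 1200 m to 3000 m (dry): cools by 10 × 1.8 = 18°C, giving 13.2°C.
  From 3000 m to 4600 m (saturated): cools by 5.5 × 1.6 = 8.8°C, giving 4.4°C.
Environment:
  From 1200 m to 2600 m (environment, lower layer): cools by 9.8 × 1.4 = 13.72°C, giving 17.48°C.
  From 2600 m to 4600 m (environment, upper layer): cools by 11.7 × 2 = 23.4°C, giving -5.92°C.
T_parcel − T_env = 4.4 − (-5.92) = +10.32°C

+10.32°C (parcel warmer than environment)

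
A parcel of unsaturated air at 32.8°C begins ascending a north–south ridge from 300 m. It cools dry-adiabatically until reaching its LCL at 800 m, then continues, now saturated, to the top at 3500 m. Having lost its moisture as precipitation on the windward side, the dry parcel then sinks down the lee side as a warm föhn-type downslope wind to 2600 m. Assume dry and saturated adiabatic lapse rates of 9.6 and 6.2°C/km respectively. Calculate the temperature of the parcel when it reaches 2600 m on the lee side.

300–800 m, dry: Δz = 0.5 km ⇒ ΔT = -4.8°C; T = 28°C
800–3500 m, saturated: Δz = 2.7 km ⇒ ΔT = -16.74°C; T = 11.26°C
3500–2600 m, dry descent: Δz = 0.9 km ⇒ ΔT = +8.64°C; T = 19.9°C

19.9°C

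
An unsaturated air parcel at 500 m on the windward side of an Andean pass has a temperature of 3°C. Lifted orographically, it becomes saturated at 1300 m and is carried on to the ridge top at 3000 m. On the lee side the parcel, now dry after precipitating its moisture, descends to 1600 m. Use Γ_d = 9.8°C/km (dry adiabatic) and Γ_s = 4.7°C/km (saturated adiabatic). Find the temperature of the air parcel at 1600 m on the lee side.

500–1300 m, dry: Δz = 0.8 km ⇒ ΔT = -7.84°C; T = -4.84°C
1300–3000 m, saturated: Δz = 1.7 km ⇒ ΔT = -7.99°C; T = -12.83°C
3000–1600 m, dry descent: Δz = 1.4 km ⇒ ΔT = +13.72°C; T = 0.89°C

0.89°C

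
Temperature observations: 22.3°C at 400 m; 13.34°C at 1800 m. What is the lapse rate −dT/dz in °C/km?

6.4°C/km

Γ = −ΔT/Δz = (22.3 − 13.34) / (1800 − 400) m
  = 8.96°C / 1.4 km = 6.4°C/km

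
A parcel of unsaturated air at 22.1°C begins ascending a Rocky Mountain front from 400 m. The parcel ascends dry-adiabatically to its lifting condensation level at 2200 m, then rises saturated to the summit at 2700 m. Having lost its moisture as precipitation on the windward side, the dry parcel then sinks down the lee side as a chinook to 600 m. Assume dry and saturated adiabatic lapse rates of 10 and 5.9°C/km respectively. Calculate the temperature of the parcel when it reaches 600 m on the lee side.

From 400 m to 2200 m (dry): cools by 10 × 1.8 = 18°C, giving 4.1°C.
From 2200 m to 2700 m (saturated): cools by 5.9 × 0.5 = 2.95°C, giving 1.15°C.
From 2700 m to 600 m (dry descent): warms by 10 × 2.1 = 21°C, giving 22.15°C.

22.15°C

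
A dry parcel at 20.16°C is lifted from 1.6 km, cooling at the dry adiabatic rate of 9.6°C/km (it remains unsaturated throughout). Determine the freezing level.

Height above start = (20.16 − 0) / 9.6 = 2.1 km
Altitude = 1600 m + 2100 m = 3700 m

3.7 km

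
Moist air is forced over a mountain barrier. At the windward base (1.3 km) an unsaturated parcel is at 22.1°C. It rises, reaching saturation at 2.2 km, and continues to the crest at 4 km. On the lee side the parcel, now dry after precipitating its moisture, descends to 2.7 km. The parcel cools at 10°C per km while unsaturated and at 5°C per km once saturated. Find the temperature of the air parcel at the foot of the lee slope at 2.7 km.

1300–2200 m, dry: Δz = 0.9 km ⇒ ΔT = -9°C; T = 13.1°C
2200–4000 m, saturated: Δz = 1.8 km ⇒ ΔT = -9°C; T = 4.1°C
4000–2700 m, dry descent: Δz = 1.3 km ⇒ ΔT = +13°C; T = 17.1°C

17.1°C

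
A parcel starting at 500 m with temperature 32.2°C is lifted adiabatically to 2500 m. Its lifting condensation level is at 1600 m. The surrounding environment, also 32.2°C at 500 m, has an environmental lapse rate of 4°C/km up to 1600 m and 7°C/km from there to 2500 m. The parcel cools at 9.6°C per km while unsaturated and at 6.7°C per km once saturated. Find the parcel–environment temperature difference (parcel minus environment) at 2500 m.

-5.89°C (parcel cooler than environment)

Parcel:
  From 500 m to 1600 m (dry): cools by 9.6 × 1.1 = 10.56°C, giving 21.64°C.
  From 1600 m to 2500 m (saturated): cools by 6.7 × 0.9 = 6.03°C, giving 15.61°C.
Environment:
  From 500 m to 1600 m (environment, lower layer): cools by 4 × 1.1 = 4.4°C, giving 27.8°C.
  From 1600 m to 2500 m (environment, upper layer): cools by 7 × 0.9 = 6.3°C, giving 21.5°C.
T_parcel − T_env = 15.61 − 21.5 = -5.89°C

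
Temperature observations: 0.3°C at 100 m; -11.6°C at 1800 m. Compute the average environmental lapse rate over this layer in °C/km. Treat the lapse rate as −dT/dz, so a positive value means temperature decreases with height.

Γ = −ΔT/Δz = (0.3 − (-11.6)) / (1800 − 100) m
  = 11.9°C / 1.7 km = 7°C/km

7°C/km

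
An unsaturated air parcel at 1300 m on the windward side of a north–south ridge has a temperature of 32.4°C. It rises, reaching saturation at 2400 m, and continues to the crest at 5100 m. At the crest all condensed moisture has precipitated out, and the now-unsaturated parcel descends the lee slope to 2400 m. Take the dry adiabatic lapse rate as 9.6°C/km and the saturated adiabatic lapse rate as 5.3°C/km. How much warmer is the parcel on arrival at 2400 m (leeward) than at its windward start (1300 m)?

+1.05°C

1300 → 2400 m (dry, 9.6°C/km): ΔT = -9.6 × 1.1 = -10.56°C → T = 21.84°C
2400 → 5100 m (saturated, 5.3°C/km): ΔT = -5.3 × 2.7 = -14.31°C → T = 7.53°C
5100 → 2400 m (dry descent, 9.6°C/km): ΔT = +9.6 × 2.7 = +25.92°C → T = 33.45°C
Net change vs windward start: 33.45 − 32.4 = +1.05°C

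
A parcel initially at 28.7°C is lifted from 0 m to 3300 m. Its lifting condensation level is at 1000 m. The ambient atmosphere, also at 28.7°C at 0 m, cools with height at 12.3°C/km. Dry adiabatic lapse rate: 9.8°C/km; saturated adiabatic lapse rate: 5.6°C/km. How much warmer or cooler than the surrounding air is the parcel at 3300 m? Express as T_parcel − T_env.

Parcel:
  0–1000 m, dry: Δz = 1 km ⇒ ΔT = -9.8°C; T = 18.9°C
  1000–3300 m, saturated: Δz = 2.3 km ⇒ ΔT = -12.88°C; T = 6.02°C
Environment:
  0–3300 m, environment: Δz = 3.3 km ⇒ ΔT = -40.59°C; T = -11.89°C
T_parcel − T_env = 6.02 − (-11.89) = +17.91°C

+17.91°C (parcel warmer than environment)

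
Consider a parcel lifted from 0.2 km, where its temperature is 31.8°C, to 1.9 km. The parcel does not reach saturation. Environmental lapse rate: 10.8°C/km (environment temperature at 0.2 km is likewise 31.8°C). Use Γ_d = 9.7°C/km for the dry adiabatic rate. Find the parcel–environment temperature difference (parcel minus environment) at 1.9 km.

Parcel:
  200–1900 m, dry: Δz = 1.7 km ⇒ ΔT = -16.49°C; T = 15.31°C
Environment:
  200–1900 m, environment: Δz = 1.7 km ⇒ ΔT = -18.36°C; T = 13.44°C
T_parcel − T_env = 15.31 − 13.44 = +1.87°C

+1.87°C (parcel warmer than environment)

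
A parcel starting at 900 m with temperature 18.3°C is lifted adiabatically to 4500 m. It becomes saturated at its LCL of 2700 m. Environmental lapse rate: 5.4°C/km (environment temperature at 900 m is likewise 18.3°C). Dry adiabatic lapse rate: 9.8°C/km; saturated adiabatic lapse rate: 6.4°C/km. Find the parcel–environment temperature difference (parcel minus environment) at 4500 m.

Parcel:
  Dry to 2700 m: -9.8 × 1.8 km = -17.64°C, so T = 0.66°C.
  Saturated to 4500 m: -6.4 × 1.8 km = -11.52°C, so T = -10.86°C.
Environment:
  Environment to 4500 m: -5.4 × 3.6 km = -19.44°C, so T = -1.14°C.
T_parcel − T_env = -10.86 − (-1.14) = -9.72°C

-9.72°C (parcel cooler than environment)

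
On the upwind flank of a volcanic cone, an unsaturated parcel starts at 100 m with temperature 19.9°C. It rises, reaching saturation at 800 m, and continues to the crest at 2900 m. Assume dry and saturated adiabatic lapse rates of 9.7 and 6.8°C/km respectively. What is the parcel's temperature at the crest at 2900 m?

-1.17°C

From 100 m to 800 m (dry): cools by 9.7 × 0.7 = 6.79°C, giving 13.11°C.
From 800 m to 2900 m (saturated): cools by 6.8 × 2.1 = 14.28°C, giving -1.17°C.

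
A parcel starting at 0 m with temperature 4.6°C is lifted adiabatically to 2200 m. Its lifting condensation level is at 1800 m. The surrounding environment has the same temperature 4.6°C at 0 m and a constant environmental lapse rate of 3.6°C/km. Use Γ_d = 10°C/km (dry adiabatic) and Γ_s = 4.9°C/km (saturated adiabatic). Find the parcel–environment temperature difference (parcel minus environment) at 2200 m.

Parcel:
  0–1800 m, dry: Δz = 1.8 km ⇒ ΔT = -18°C; T = -13.4°C
  1800–2200 m, saturated: Δz = 0.4 km ⇒ ΔT = -1.96°C; T = -15.36°C
Environment:
  0–2200 m, environment: Δz = 2.2 km ⇒ ΔT = -7.92°C; T = -3.32°C
T_parcel − T_env = -15.36 − (-3.32) = -12.04°C

-12.04°C (parcel cooler than environment)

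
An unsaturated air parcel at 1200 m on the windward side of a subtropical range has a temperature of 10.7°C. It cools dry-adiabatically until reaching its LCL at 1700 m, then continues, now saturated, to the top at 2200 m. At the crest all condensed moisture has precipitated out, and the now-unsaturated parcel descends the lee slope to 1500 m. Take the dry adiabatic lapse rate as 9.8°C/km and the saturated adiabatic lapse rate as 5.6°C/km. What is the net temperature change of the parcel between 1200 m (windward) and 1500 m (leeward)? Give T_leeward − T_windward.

1200–1700 m, dry: Δz = 0.5 km ⇒ ΔT = -4.9°C; T = 5.8°C
1700–2200 m, saturated: Δz = 0.5 km ⇒ ΔT = -2.8°C; T = 3°C
2200–1500 m, dry descent: Δz = 0.7 km ⇒ ΔT = +6.86°C; T = 9.86°C
Net change vs windward start: 9.86 − 10.7 = -0.84°C

-0.84°C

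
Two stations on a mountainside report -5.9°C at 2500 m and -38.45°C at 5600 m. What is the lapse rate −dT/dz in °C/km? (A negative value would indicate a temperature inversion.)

Γ = −ΔT/Δz = (-5.9 − (-38.45)) / (5600 − 2500) m
  = 32.55°C / 3.1 km = 10.5°C/km

10.5°C/km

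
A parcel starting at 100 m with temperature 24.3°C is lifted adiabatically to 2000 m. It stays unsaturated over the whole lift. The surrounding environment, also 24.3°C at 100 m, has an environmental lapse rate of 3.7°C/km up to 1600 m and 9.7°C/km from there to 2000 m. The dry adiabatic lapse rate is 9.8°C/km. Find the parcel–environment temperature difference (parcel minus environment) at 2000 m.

-9.19°C (parcel cooler than environment)

Parcel:
  From 100 m to 2000 m (dry): cools by 9.8 × 1.9 = 18.62°C, giving 5.68°C.
Environment:
  From 100 m to 1600 m (environment, lower layer): cools by 3.7 × 1.5 = 5.55°C, giving 18.75°C.
  From 1600 m to 2000 m (environment, upper layer): cools by 9.7 × 0.4 = 3.88°C, giving 14.87°C.
T_parcel − T_env = 5.68 − 14.87 = -9.19°C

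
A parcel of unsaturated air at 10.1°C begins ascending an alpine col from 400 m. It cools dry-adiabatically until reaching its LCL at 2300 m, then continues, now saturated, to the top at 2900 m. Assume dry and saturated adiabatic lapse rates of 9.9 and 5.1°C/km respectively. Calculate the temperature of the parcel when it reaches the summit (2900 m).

400 → 2300 m (dry, 9.9°C/km): ΔT = -9.9 × 1.9 = -18.81°C → T = -8.71°C
2300 → 2900 m (saturated, 5.1°C/km): ΔT = -5.1 × 0.6 = -3.06°C → T = -11.77°C

-11.77°C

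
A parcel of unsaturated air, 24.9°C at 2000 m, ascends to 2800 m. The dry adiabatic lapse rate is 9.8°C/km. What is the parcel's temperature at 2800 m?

Dry adiabatic to 2800 m: -9.8 × 0.8 km = -7.84°C, so T = 17.06°C.

17.06°C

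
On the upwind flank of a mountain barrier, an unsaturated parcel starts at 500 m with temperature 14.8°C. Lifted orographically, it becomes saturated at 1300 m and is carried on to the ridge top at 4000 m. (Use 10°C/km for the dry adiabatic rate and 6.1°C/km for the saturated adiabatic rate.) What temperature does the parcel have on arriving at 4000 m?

From 500 m to 1300 m (dry): cools by 10 × 0.8 = 8°C, giving 6.8°C.
From 1300 m to 4000 m (saturated): cools by 6.1 × 2.7 = 16.47°C, giving -9.67°C.

-9.67°C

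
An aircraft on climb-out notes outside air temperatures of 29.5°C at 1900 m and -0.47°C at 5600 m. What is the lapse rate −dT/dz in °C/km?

8.1°C/km

Γ = −ΔT/Δz = (29.5 − (-0.47)) / (5600 − 1900) m
  = 29.97°C / 3.7 km = 8.1°C/km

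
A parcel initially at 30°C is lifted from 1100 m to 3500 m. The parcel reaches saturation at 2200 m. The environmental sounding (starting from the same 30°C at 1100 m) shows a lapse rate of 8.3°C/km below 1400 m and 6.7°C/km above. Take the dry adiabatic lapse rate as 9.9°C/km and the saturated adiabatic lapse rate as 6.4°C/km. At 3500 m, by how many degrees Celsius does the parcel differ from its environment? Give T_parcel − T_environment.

-2.65°C (parcel cooler than environment)

Parcel:
  1100–2200 m, dry: Δz = 1.1 km ⇒ ΔT = -10.89°C; T = 19.11°C
  2200–3500 m, saturated: Δz = 1.3 km ⇒ ΔT = -8.32°C; T = 10.79°C
Environment:
  1100–1400 m, environment, lower layer: Δz = 0.3 km ⇒ ΔT = -2.49°C; T = 27.51°C
  1400–3500 m, environment, upper layer: Δz = 2.1 km ⇒ ΔT = -14.07°C; T = 13.44°C
T_parcel − T_env = 10.79 − 13.44 = -2.65°C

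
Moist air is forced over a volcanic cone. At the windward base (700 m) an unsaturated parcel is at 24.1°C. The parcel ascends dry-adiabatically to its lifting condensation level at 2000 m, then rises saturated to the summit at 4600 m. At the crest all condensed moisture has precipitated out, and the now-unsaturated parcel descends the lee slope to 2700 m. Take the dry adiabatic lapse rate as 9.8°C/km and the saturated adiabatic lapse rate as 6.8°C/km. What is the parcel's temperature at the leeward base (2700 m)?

700–2000 m, dry: Δz = 1.3 km ⇒ ΔT = -12.74°C; T = 11.36°C
2000–4600 m, saturated: Δz = 2.6 km ⇒ ΔT = -17.68°C; T = -6.32°C
4600–2700 m, dry descent: Δz = 1.9 km ⇒ ΔT = +18.62°C; T = 12.3°C

12.3°C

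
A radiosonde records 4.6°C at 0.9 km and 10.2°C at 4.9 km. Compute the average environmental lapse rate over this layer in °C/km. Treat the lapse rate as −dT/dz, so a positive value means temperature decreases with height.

-1.4°C/km

Γ = −ΔT/Δz = (4.6 − 10.2) / (4900 − 900) m
  = -5.6°C / 4 km = -1.4°C/km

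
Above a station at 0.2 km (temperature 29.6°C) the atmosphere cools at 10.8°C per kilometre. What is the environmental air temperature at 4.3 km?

-14.68°C

200 → 4300 m (environmental, 10.8°C/km): ΔT = -10.8 × 4.1 = -44.28°C → T = -14.68°C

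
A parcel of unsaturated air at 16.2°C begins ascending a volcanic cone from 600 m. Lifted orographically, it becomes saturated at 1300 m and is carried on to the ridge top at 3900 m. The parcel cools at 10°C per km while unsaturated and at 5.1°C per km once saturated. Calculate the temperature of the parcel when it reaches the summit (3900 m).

-4.06°C

Dry to 1300 m: -10 × 0.7 km = -7°C, so T = 9.2°C.
Saturated to 3900 m: -5.1 × 2.6 km = -13.26°C, so T = -4.06°C.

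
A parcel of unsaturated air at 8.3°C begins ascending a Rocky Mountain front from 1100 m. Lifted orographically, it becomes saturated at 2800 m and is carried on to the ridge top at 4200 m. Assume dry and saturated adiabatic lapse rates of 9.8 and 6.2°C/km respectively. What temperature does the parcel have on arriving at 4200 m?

1100 → 2800 m (dry, 9.8°C/km): ΔT = -9.8 × 1.7 = -16.66°C → T = -8.36°C
2800 → 4200 m (saturated, 6.2°C/km): ΔT = -6.2 × 1.4 = -8.68°C → T = -17.04°C

-17.04°C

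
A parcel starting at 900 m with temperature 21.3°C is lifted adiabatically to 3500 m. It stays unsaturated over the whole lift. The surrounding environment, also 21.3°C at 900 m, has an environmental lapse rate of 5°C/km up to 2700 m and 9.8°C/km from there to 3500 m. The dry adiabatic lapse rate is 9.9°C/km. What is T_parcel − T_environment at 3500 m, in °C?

Parcel:
  900–3500 m, dry: Δz = 2.6 km ⇒ ΔT = -25.74°C; T = -4.44°C
Environment:
  900–2700 m, environment, lower layer: Δz = 1.8 km ⇒ ΔT = -9°C; T = 12.3°C
  2700–3500 m, environment, upper layer: Δz = 0.8 km ⇒ ΔT = -7.84°C; T = 4.46°C
T_parcel − T_env = -4.44 − 4.46 = -8.9°C

-8.9°C (parcel cooler than environment)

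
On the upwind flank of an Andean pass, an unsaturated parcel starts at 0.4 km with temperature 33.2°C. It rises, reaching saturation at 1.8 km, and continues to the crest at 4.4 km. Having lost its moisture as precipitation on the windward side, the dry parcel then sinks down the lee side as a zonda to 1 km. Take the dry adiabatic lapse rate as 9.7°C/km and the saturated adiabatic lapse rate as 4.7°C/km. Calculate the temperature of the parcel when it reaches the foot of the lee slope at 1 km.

Dry to 1800 m: -9.7 × 1.4 km = -13.58°C, so T = 19.62°C.
Saturated to 4400 m: -4.7 × 2.6 km = -12.22°C, so T = 7.4°C.
Dry descent to 1000 m: +9.7 × 3.4 km = +32.98°C, so T = 40.38°C.

40.38°C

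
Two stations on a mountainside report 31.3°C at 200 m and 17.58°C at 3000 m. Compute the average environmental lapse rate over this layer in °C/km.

4.9°C/km

Γ = −ΔT/Δz = (31.3 − 17.58) / (3000 − 200) m
  = 13.72°C / 2.8 km = 4.9°C/km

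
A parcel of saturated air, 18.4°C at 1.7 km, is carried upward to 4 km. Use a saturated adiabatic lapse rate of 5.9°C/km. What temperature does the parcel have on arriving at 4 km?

4.83°C

Saturated adiabatic to 4000 m: -5.9 × 2.3 km = -13.57°C, so T = 4.83°C.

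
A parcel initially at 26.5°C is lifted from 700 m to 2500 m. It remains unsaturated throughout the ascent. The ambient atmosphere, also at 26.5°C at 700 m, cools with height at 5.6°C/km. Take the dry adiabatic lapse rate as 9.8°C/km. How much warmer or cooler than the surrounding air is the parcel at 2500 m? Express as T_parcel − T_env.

Parcel:
  700–2500 m, dry: Δz = 1.8 km ⇒ ΔT = -17.64°C; T = 8.86°C
Environment:
  700–2500 m, environment: Δz = 1.8 km ⇒ ΔT = -10.08°C; T = 16.42°C
T_parcel − T_env = 8.86 − 16.42 = -7.56°C

-7.56°C (parcel cooler than environment)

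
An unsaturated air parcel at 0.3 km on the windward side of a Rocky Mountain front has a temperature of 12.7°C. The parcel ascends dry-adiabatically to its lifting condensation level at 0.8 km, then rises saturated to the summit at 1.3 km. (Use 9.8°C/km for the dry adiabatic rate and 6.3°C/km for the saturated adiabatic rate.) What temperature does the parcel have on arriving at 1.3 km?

4.65°C

300–800 m, dry: Δz = 0.5 km ⇒ ΔT = -4.9°C; T = 7.8°C
800–1300 m, saturated: Δz = 0.5 km ⇒ ΔT = -3.15°C; T = 4.65°C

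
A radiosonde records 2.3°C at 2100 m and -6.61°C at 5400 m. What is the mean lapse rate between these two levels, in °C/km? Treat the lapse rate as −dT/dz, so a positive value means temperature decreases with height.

Γ = −ΔT/Δz = (2.3 − (-6.61)) / (5400 − 2100) m
  = 8.91°C / 3.3 km = 2.7°C/km

2.7°C/km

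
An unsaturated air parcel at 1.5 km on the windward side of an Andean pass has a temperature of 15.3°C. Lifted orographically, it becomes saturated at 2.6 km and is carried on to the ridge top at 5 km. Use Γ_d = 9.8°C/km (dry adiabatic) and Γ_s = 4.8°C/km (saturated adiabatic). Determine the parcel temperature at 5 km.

-7°C

1500–2600 m, dry: Δz = 1.1 km ⇒ ΔT = -10.78°C; T = 4.52°C
2600–5000 m, saturated: Δz = 2.4 km ⇒ ΔT = -11.52°C; T = -7°C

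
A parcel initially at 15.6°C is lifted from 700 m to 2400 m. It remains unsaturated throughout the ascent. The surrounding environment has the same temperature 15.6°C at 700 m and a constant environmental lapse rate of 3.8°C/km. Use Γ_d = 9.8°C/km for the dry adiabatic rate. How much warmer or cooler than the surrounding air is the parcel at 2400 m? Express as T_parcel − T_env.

-10.2°C (parcel cooler than environment)

Parcel:
  Dry to 2400 m: -9.8 × 1.7 km = -16.66°C, so T = -1.06°C.
Environment:
  Environment to 2400 m: -3.8 × 1.7 km = -6.46°C, so T = 9.14°C.
T_parcel − T_env = -1.06 − 9.14 = -10.2°C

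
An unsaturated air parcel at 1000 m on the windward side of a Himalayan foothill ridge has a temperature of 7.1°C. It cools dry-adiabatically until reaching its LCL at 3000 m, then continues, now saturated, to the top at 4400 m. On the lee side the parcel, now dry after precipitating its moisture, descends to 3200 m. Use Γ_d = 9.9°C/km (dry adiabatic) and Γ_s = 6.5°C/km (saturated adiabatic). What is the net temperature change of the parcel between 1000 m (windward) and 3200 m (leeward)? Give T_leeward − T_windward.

-17.02°C

1000–3000 m, dry: Δz = 2 km ⇒ ΔT = -19.8°C; T = -12.7°C
3000–4400 m, saturated: Δz = 1.4 km ⇒ ΔT = -9.1°C; T = -21.8°C
4400–3200 m, dry descent: Δz = 1.2 km ⇒ ΔT = +11.88°C; T = -9.92°C
Net change vs windward start: -9.92 − 7.1 = -17.02°C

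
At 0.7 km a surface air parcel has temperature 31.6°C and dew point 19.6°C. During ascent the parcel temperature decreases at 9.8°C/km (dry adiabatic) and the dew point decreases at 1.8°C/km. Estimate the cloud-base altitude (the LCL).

T and T_d converge at 9.8 − 1.8 = 8°C per km
Height above start = (31.6 − 19.6) / 8 = 1.5 km
LCL altitude = 700 m + 1500 m = 2200 m

2.2 km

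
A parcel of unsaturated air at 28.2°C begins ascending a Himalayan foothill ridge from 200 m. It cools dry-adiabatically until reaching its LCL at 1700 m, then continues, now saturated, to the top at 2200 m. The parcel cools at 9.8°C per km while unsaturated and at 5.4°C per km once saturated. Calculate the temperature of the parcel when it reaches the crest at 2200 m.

10.8°C

200–1700 m, dry: Δz = 1.5 km ⇒ ΔT = -14.7°C; T = 13.5°C
1700–2200 m, saturated: Δz = 0.5 km ⇒ ΔT = -2.7°C; T = 10.8°C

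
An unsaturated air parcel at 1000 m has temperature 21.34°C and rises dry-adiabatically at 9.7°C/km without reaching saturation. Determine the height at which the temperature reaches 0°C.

Height above start = (21.34 − 0) / 9.7 = 2.2 km
Altitude = 1000 m + 2200 m = 3200 m

3200 m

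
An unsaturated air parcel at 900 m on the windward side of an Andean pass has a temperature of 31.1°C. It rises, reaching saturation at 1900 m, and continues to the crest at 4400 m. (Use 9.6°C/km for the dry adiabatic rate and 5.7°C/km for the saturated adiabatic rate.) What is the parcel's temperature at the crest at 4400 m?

7.25°C

900 → 1900 m (dry, 9.6°C/km): ΔT = -9.6 × 1 = -9.6°C → T = 21.5°C
1900 → 4400 m (saturated, 5.7°C/km): ΔT = -5.7 × 2.5 = -14.25°C → T = 7.25°C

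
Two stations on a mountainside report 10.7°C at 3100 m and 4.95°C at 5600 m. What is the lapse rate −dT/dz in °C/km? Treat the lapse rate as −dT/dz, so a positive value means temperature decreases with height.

2.3°C/km

Γ = −ΔT/Δz = (10.7 − 4.95) / (5600 − 3100) m
  = 5.75°C / 2.5 km = 2.3°C/km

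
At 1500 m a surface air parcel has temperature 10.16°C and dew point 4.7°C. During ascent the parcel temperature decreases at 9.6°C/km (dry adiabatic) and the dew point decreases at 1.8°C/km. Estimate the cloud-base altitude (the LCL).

2200 m

T and T_d converge at 9.6 − 1.8 = 7.8°C per km
Height above start = (10.16 − 4.7) / 7.8 = 0.7 km
LCL altitude = 1500 m + 700 m = 2200 m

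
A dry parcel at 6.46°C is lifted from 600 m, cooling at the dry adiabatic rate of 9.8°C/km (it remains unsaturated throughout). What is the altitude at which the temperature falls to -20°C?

3300 m

Height above start = (6.46 − (-20)) / 9.8 = 2.7 km
Altitude = 600 m + 2700 m = 3300 m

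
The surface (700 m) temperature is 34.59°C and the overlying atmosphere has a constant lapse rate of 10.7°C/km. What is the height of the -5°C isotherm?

4400 m

Height above start = (34.59 − (-5)) / 10.7 = 3.7 km
Altitude = 700 m + 3700 m = 4400 m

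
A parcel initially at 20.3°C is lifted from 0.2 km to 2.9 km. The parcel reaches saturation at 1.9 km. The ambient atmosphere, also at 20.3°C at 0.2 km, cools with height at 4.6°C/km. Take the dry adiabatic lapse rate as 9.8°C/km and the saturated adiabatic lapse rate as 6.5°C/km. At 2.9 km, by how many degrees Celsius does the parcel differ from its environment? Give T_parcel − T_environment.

Parcel:
  Dry to 1900 m: -9.8 × 1.7 km = -16.66°C, so T = 3.64°C.
  Saturated to 2900 m: -6.5 × 1 km = -6.5°C, so T = -2.86°C.
Environment:
  Environment to 2900 m: -4.6 × 2.7 km = -12.42°C, so T = 7.88°C.
T_parcel − T_env = -2.86 − 7.88 = -10.74°C

-10.74°C (parcel cooler than environment)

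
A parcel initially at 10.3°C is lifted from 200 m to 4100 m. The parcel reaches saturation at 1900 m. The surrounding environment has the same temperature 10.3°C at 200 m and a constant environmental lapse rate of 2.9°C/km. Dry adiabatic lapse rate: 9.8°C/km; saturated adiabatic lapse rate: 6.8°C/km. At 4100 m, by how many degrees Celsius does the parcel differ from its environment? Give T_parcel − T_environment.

-20.31°C (parcel cooler than environment)

Parcel:
  200–1900 m, dry: Δz = 1.7 km ⇒ ΔT = -16.66°C; T = -6.36°C
  1900–4100 m, saturated: Δz = 2.2 km ⇒ ΔT = -14.96°C; T = -21.32°C
Environment:
  200–4100 m, environment: Δz = 3.9 km ⇒ ΔT = -11.31°C; T = -1.01°C
T_parcel − T_env = -21.32 − (-1.01) = -20.31°C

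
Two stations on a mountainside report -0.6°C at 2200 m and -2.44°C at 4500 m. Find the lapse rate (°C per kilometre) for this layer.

Γ = −ΔT/Δz = (-0.6 − (-2.44)) / (4500 − 2200) m
  = 1.84°C / 2.3 km = 0.8°C/km

0.8°C/km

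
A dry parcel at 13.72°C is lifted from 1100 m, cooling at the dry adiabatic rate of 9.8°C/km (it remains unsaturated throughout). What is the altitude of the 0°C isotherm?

Height above start = (13.72 − 0) / 9.8 = 1.4 km
Altitude = 1100 m + 1400 m = 2500 m

2500 m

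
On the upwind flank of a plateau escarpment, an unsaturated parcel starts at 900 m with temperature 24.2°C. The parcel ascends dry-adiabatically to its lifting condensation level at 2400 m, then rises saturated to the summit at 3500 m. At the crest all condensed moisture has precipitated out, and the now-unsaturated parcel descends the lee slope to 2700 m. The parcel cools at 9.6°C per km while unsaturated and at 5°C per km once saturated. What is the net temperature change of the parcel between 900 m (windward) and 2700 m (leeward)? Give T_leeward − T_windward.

-12.22°C

Dry to 2400 m: -9.6 × 1.5 km = -14.4°C, so T = 9.8°C.
Saturated to 3500 m: -5 × 1.1 km = -5.5°C, so T = 4.3°C.
Dry descent to 2700 m: +9.6 × 0.8 km = +7.68°C, so T = 11.98°C.
Net change vs windward start: 11.98 − 24.2 = -12.22°C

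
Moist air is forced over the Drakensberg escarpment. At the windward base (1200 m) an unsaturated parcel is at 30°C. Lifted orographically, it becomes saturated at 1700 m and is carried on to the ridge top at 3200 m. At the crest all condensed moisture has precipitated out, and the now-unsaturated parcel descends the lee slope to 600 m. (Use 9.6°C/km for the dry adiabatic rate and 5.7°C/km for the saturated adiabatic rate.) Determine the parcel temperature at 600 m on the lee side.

41.61°C

1200 → 1700 m (dry, 9.6°C/km): ΔT = -9.6 × 0.5 = -4.8°C → T = 25.2°C
1700 → 3200 m (saturated, 5.7°C/km): ΔT = -5.7 × 1.5 = -8.55°C → T = 16.65°C
3200 → 600 m (dry descent, 9.6°C/km): ΔT = +9.6 × 2.6 = +24.96°C → T = 41.61°C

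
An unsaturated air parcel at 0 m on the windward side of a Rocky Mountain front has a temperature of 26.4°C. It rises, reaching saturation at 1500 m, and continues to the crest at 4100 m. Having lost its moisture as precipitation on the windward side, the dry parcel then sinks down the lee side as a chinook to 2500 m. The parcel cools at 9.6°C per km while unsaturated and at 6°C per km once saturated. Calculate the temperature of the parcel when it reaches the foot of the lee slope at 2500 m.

11.76°C

0–1500 m, dry: Δz = 1.5 km ⇒ ΔT = -14.4°C; T = 12°C
1500–4100 m, saturated: Δz = 2.6 km ⇒ ΔT = -15.6°C; T = -3.6°C
4100–2500 m, dry descent: Δz = 1.6 km ⇒ ΔT = +15.36°C; T = 11.76°C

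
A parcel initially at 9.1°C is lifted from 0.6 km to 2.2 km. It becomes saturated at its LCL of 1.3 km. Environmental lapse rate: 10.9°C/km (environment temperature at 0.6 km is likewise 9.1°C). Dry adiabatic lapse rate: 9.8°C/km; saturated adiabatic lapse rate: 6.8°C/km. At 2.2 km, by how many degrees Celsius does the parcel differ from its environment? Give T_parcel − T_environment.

Parcel:
  600–1300 m, dry: Δz = 0.7 km ⇒ ΔT = -6.86°C; T = 2.24°C
  1300–2200 m, saturated: Δz = 0.9 km ⇒ ΔT = -6.12°C; T = -3.88°C
Environment:
  600–2200 m, environment: Δz = 1.6 km ⇒ ΔT = -17.44°C; T = -8.34°C
T_parcel − T_env = -3.88 − (-8.34) = +4.46°C

+4.46°C (parcel warmer than environment)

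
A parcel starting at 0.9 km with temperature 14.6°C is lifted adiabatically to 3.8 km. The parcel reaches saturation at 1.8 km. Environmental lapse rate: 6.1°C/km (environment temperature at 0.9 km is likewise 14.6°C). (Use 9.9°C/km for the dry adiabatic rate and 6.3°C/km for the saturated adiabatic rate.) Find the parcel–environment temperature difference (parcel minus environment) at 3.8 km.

-3.82°C (parcel cooler than environment)

Parcel:
  From 900 m to 1800 m (dry): cools by 9.9 × 0.9 = 8.91°C, giving 5.69°C.
  From 1800 m to 3800 m (saturated): cools by 6.3 × 2 = 12.6°C, giving -6.91°C.
Environment:
  From 900 m to 3800 m (environment): cools by 6.1 × 2.9 = 17.69°C, giving -3.09°C.
T_parcel − T_env = -6.91 − (-3.09) = -3.82°C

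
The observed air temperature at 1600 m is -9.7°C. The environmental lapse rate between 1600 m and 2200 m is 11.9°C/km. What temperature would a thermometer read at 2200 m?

-16.84°C

1600 → 2200 m (environmental, 11.9°C/km): ΔT = -11.9 × 0.6 = -7.14°C → T = -16.84°C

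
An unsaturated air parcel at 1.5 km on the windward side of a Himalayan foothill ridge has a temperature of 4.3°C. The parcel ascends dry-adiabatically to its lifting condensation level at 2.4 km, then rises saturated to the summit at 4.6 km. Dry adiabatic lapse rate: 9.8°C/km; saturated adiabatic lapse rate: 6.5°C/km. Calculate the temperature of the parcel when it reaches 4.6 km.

-18.82°C

From 1500 m to 2400 m (dry): cools by 9.8 × 0.9 = 8.82°C, giving -4.52°C.
From 2400 m to 4600 m (saturated): cools by 6.5 × 2.2 = 14.3°C, giving -18.82°C.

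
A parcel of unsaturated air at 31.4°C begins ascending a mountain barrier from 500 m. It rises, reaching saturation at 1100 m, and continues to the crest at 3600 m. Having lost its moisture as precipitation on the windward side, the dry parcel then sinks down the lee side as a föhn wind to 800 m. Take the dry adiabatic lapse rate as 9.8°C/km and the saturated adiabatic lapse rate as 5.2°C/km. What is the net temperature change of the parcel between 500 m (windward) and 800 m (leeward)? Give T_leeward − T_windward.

From 500 m to 1100 m (dry): cools by 9.8 × 0.6 = 5.88°C, giving 25.52°C.
From 1100 m to 3600 m (saturated): cools by 5.2 × 2.5 = 13°C, giving 12.52°C.
From 3600 m to 800 m (dry descent): warms by 9.8 × 2.8 = 27.44°C, giving 39.96°C.
Net change vs windward start: 39.96 − 31.4 = +8.56°C

+8.56°C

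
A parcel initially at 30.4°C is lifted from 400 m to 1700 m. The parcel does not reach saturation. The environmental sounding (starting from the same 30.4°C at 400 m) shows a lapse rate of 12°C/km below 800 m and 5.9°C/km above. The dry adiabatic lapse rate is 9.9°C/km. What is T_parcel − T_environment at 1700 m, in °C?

-2.76°C (parcel cooler than environment)

Parcel:
  400–1700 m, dry: Δz = 1.3 km ⇒ ΔT = -12.87°C; T = 17.53°C
Environment:
  400–800 m, environment, lower layer: Δz = 0.4 km ⇒ ΔT = -4.8°C; T = 25.6°C
  800–1700 m, environment, upper layer: Δz = 0.9 km ⇒ ΔT = -5.31°C; T = 20.29°C
T_parcel − T_env = 17.53 − 20.29 = -2.76°C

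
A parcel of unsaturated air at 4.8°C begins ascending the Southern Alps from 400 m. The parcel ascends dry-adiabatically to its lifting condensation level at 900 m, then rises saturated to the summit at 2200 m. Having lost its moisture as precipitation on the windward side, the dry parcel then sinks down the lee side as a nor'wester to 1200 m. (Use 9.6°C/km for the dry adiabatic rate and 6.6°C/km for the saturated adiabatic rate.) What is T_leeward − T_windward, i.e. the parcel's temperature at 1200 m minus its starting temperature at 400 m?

400 → 900 m (dry, 9.6°C/km): ΔT = -9.6 × 0.5 = -4.8°C → T = 0°C
900 → 2200 m (saturated, 6.6°C/km): ΔT = -6.6 × 1.3 = -8.58°C → T = -8.58°C
2200 → 1200 m (dry descent, 9.6°C/km): ΔT = +9.6 × 1 = +9.6°C → T = 1.02°C
Net change vs windward start: 1.02 − 4.8 = -3.78°C

-3.78°C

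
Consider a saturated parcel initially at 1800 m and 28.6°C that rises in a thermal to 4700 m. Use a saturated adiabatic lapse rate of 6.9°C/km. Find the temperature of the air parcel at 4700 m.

1800 → 4700 m (saturated adiabatic, 6.9°C/km): ΔT = -6.9 × 2.9 = -20.01°C → T = 8.59°C

8.59°C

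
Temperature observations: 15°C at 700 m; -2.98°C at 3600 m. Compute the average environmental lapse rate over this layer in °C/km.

Γ = −ΔT/Δz = (15 − (-2.98)) / (3600 − 700) m
  = 17.98°C / 2.9 km = 6.2°C/km

6.2°C/km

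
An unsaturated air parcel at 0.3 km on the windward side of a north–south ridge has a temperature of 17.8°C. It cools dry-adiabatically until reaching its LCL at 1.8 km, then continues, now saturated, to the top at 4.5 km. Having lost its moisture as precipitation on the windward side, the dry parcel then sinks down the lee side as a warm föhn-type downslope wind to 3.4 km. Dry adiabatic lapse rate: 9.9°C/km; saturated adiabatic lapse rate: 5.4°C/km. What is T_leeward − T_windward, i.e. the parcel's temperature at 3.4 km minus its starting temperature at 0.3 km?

300–1800 m, dry: Δz = 1.5 km ⇒ ΔT = -14.85°C; T = 2.95°C
1800–4500 m, saturated: Δz = 2.7 km ⇒ ΔT = -14.58°C; T = -11.63°C
4500–3400 m, dry descent: Δz = 1.1 km ⇒ ΔT = +10.89°C; T = -0.74°C
Net change vs windward start: -0.74 − 17.8 = -18.54°C

-18.54°C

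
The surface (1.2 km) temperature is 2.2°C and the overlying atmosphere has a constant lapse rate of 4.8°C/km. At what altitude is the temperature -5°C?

2.7 km

Height above start = (2.2 − (-5)) / 4.8 = 1.5 km
Altitude = 1200 m + 1500 m = 2700 m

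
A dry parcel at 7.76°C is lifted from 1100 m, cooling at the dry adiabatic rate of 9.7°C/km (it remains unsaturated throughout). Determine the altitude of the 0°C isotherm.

Height above start = (7.76 − 0) / 9.7 = 0.8 km
Altitude = 1100 m + 800 m = 1900 m

1900 m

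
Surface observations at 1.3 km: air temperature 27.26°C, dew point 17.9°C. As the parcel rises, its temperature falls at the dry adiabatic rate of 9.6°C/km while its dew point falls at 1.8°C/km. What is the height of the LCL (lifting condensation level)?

T and T_d converge at 9.6 − 1.8 = 7.8°C per km
Height above start = (27.26 − 17.9) / 7.8 = 1.2 km
LCL altitude = 1300 m + 1200 m = 2500 m

2.5 km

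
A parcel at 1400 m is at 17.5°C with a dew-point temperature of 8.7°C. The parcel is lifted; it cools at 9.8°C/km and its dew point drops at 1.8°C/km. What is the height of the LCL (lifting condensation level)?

T and T_d converge at 9.8 − 1.8 = 8°C per km
Height above start = (17.5 − 8.7) / 8 = 1.1 km
LCL altitude = 1400 m + 1100 m = 2500 m

2500 m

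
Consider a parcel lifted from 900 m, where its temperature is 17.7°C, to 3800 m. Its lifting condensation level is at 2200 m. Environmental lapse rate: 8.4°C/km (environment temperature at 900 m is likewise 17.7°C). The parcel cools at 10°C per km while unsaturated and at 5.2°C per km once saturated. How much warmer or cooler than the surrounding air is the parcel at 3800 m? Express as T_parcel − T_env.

Parcel:
  900–2200 m, dry: Δz = 1.3 km ⇒ ΔT = -13°C; T = 4.7°C
  2200–3800 m, saturated: Δz = 1.6 km ⇒ ΔT = -8.32°C; T = -3.62°C
Environment:
  900–3800 m, environment: Δz = 2.9 km ⇒ ΔT = -24.36°C; T = -6.66°C
T_parcel − T_env = -3.62 − (-6.66) = +3.04°C

+3.04°C (parcel warmer than environment)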